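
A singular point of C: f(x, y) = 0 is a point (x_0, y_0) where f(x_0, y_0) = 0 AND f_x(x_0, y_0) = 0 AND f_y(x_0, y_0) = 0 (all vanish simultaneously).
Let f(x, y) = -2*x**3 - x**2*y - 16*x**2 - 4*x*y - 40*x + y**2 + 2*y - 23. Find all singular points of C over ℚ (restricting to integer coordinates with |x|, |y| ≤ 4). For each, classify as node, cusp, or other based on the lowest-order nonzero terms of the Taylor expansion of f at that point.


Singular points: {(-2, -3)}; classification: node.

Compute partial derivatives:
  f_x = -6*x**2 - 2*x*y - 32*x - 4*y - 40.
  f_y = -x**2 - 4*x + 2*y + 2.
Scan x_0 ∈ {−4, ..., 4}. For each x_0, f_y(x_0, y) is a polynomial in y; find its integer roots y ∈ {−4, ..., 4}, then test f_x and f at those candidates.
  x = -4: f_y(-4, y) = 2*y + 2; vanishes at y ∈ {-1}. (-4, -1): f_x = -12 ≠ 0.
  x = -3: f_y(-3, y) = 2*y + 5; no integer root y with |y| ≤ 4.
  x = -2: f_y(-2, y) = 2*y + 6; vanishes at y ∈ {-3}. (-2, -3): f_x = 0, f = 0 — SINGULAR.
  x = -1: f_y(-1, y) = 2*y + 5; no integer root y with |y| ≤ 4.
  x = 0: f_y(0, y) = 2*y + 2; vanishes at y ∈ {-1}. (0, -1): f_x = -36 ≠ 0.
  x = 1: f_y(1, y) = 2*y - 3; no integer root y with |y| ≤ 4.
  x = 2: f_y(2, y) = 2*y - 10; no integer root y with |y| ≤ 4.
  x = 3: f_y(3, y) = 2*y - 19; no integer root y with |y| ≤ 4.
  x = 4: f_y(4, y) = 2*y - 30; no integer root y with |y| ≤ 4.
Only singular point on the grid: (-2, -3).
Classify: substitute x = -2 + u, y = -3 + v and expand: f = -2*u**3 - u**2*v - u**2 + v**2.
No constant or linear terms (consistent with a singular point). Quadratic part: -u**2 + v**2. Cubic part: -2*u**3 - u**2*v.
The quadratic part v**2 - u**2 = (v − u)(v + u) splits into two distinct linear factors, so there are two distinct tangent lines y − -3 = ±(x − -2) — this is a node (ordinary double point).
Classification: node.


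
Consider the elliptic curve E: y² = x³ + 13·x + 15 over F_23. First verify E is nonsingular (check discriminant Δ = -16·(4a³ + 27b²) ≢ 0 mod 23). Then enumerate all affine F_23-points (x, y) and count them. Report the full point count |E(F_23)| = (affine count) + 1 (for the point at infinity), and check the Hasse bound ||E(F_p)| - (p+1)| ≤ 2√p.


Affine points = {(1, 11), (1, 12), (2, 7), (2, 16), (3, 9), (3, 14), (4, 4), (4, 19), (7, 9), (7, 14), (10, 8), (10, 15), (12, 6), (12, 17), (13, 9), (13, 14), (16, 8), (16, 15), (18, 3), (18, 20), (20, 8), (20, 15), (21, 2), (21, 21), (22, 1), (22, 22)}; affine count = 26; |E(F_23)| = 27.

Discriminant check: Δ ∝ 4a³ + 27b² = 4·13³ + 27·15² = 4·2197 + 27·225 ≡ 5 (mod 23). Nonzero ⇒ E is nonsingular.
For each x ∈ F_23, compute rhs = x³ + 13·x + 15 mod 23, then count y ∈ F_23 with y² ≡ rhs.
  x = 0: rhs = 15, matching y values: none (0 points).
  x = 1: rhs = 6, matching y values: 11, 12 (2 points).
  x = 2: rhs = 3, matching y values: 7, 16 (2 points).
  x = 3: rhs = 12, matching y values: 9, 14 (2 points).
  x = 4: rhs = 16, matching y values: 4, 19 (2 points).
  x = 5: rhs = 21, matching y values: none (0 points).
  x = 6: rhs = 10, matching y values: none (0 points).
  x = 7: rhs = 12, matching y values: 9, 14 (2 points).
  x = 8: rhs = 10, matching y values: none (0 points).
  x = 9: rhs = 10, matching y values: none (0 points).
  x = 10: rhs = 18, matching y values: 8, 15 (2 points).
  x = 11: rhs = 17, matching y values: none (0 points).
  x = 12: rhs = 13, matching y values: 6, 17 (2 points).
  x = 13: rhs = 12, matching y values: 9, 14 (2 points).
  x = 14: rhs = 20, matching y values: none (0 points).
  x = 15: rhs = 20, matching y values: none (0 points).
  x = 16: rhs = 18, matching y values: 8, 15 (2 points).
  x = 17: rhs = 20, matching y values: none (0 points).
  x = 18: rhs = 9, matching y values: 3, 20 (2 points).
  x = 19: rhs = 14, matching y values: none (0 points).
  x = 20: rhs = 18, matching y values: 8, 15 (2 points).
  x = 21: rhs = 4, matching y values: 2, 21 (2 points).
  x = 22: rhs = 1, matching y values: 1, 22 (2 points).
Total affine count: 26.
Full point count |E(F_23)| = 26 + 1 = 27.
Hasse bound: |27 − (23+1)| = |3| = 3 ≤ 2√23 ≈ 9.5917 ✓.


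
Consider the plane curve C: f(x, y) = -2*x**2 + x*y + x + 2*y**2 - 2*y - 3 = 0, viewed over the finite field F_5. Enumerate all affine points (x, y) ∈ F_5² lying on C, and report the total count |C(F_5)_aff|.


Affine F_5-points: {(3, 1)}; count = 1.

For each of the 25 pairs (x, y) ∈ F_5², evaluate f(x, y) mod 5. Record the zeros.
  x = 0: [0↦2, 1↦2, 2↦1, 3↦4, 4↦1]  zeros at y ∈ ∅
  x = 1: [0↦1, 1↦2, 2↦2, 3↦1, 4↦4]  zeros at y ∈ ∅
  x = 2: [0↦1, 1↦3, 2↦4, 3↦4, 4↦3]  zeros at y ∈ ∅
  x = 3: [0↦2, 1↦0, 2↦2, 3↦3, 4↦3]  zeros at y ∈ {1}
  x = 4: [0↦4, 1↦3, 2↦1, 3↦3, 4↦4]  zeros at y ∈ ∅
Collecting zeros: affine points = {(3, 1)}.
Total count |C(F_5)_aff| = 1.


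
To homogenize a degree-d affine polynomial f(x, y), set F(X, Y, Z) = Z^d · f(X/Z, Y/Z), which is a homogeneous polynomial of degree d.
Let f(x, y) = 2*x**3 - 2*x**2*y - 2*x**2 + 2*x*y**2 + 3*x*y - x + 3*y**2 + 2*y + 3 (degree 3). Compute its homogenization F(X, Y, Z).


F(X, Y, Z) = 2*X**3 - 2*X**2*Y - 2*X**2*Z + 2*X*Y**2 + 3*X*Y*Z - X*Z**2 + 3*Y**2*Z + 2*Y*Z**2 + 3*Z**3

deg(f) = 3.
Substitute x = X/Z, y = Y/Z into f, then multiply by Z^3.
  monomial 2·x^3·y^0 ↦ 2·X^3·Y^0·Z^0.
  monomial -2·x^2·y^1 ↦ -2·X^2·Y^1·Z^0.
  monomial -2·x^2·y^0 ↦ -2·X^2·Y^0·Z^1.
  monomial 2·x^1·y^2 ↦ 2·X^1·Y^2·Z^0.
  monomial 3·x^1·y^1 ↦ 3·X^1·Y^1·Z^1.
  monomial -1·x^1·y^0 ↦ -1·X^1·Y^0·Z^2.
  monomial 3·x^0·y^2 ↦ 3·X^0·Y^2·Z^1.
  monomial 2·x^0·y^1 ↦ 2·X^0·Y^1·Z^2.
  monomial 3·x^0·y^0 ↦ 3·X^0·Y^0·Z^3.
Collecting: F(X, Y, Z) = 2*X**3 - 2*X**2*Y - 2*X**2*Z + 2*X*Y**2 + 3*X*Y*Z - X*Z**2 + 3*Y**2*Z + 2*Y*Z**2 + 3*Z**3.


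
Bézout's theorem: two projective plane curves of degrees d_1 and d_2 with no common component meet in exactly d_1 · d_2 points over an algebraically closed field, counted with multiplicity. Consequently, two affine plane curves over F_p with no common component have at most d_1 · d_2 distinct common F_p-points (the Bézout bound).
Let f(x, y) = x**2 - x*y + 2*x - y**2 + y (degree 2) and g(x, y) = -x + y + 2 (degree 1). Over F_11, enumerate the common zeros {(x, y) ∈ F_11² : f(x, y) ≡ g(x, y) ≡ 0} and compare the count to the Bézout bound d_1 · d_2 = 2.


Common zeros: ∅; count = 0; Bézout bound = 2.

deg(f) = 2, deg(g) = 1, so Bézout bound = 2.
Scan x ∈ F_11. For each x, list the y ∈ F_11 with f(x, y) ≡ 0 and those with g(x, y) ≡ 0 (mod 11); the common zeros in that column are the intersection.
  x = 0: f ≡ 0 at y ∈ {0, 1}; g ≡ 0 at y ∈ {9}; common: ∅.
  x = 1: f ≡ 0 at y ∈ {5, 6}; g ≡ 0 at y ∈ {10}; common: ∅.
  x = 2: f ≡ 0 at y ∈ {5}; g ≡ 0 at y ∈ {0}; common: ∅.
  x = 3: f ≡ 0 at y ∈ {3, 6}; g ≡ 0 at y ∈ {1}; common: ∅.
  x = 4: f ≡ 0 at y ∈ ∅; g ≡ 0 at y ∈ {2}; common: ∅.
  x = 5: f ≡ 0 at y ∈ ∅; g ≡ 0 at y ∈ {3}; common: ∅.
  x = 6: f ≡ 0 at y ∈ ∅; g ≡ 0 at y ∈ {4}; common: ∅.
  x = 7: f ≡ 0 at y ∈ ∅; g ≡ 0 at y ∈ {5}; common: ∅.
  x = 8: f ≡ 0 at y ∈ ∅; g ≡ 0 at y ∈ {6}; common: ∅.
  x = 9: f ≡ 0 at y ∈ {0, 3}; g ≡ 0 at y ∈ {7}; common: ∅.
  x = 10: f ≡ 0 at y ∈ {1}; g ≡ 0 at y ∈ {8}; common: ∅.
Collecting: common zeros = ∅, so the count is 0.
Comparison with the Bézout bound: 0 ≤ 2 = deg(f)·deg(g), as expected for curves with no common component (the affine F_11-count falls short of the bound because intersections may lie at infinity, over extension fields, or carry multiplicity).


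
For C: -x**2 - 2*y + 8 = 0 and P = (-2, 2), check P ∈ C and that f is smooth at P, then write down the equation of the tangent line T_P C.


Tangent line at P: 4*x - 2*y + 12 = 0.

Step 1: f(-2, 2) = 0, so P lies on C.
Step 2: partial derivatives
  f_x(x, y) = -2*x, f_y(x, y) = -2.
  f_x(P) = 4, f_y(P) = -2 (gradient nonzero, so P is smooth).
Step 3: tangent line at P: 4·(x − -2) + -2·(y − 2) = 0.
Expanding: 4*x - 2*y + 12 = 0.


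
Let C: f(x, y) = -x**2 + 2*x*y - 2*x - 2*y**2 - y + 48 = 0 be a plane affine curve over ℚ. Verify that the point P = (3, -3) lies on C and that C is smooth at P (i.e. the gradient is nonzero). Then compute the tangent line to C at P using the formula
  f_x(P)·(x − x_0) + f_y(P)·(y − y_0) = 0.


Tangent line at P: -14*x + 17*y + 93 = 0.

Step 1: f(3, -3) = 0, so P lies on C.
Step 2: partial derivatives
  f_x(x, y) = -2*x + 2*y - 2, f_y(x, y) = 2*x - 4*y - 1.
  f_x(P) = -14, f_y(P) = 17 (gradient nonzero, so P is smooth).
Step 3: tangent line at P: -14·(x − 3) + 17·(y − -3) = 0.
Expanding: -14*x + 17*y + 93 = 0.


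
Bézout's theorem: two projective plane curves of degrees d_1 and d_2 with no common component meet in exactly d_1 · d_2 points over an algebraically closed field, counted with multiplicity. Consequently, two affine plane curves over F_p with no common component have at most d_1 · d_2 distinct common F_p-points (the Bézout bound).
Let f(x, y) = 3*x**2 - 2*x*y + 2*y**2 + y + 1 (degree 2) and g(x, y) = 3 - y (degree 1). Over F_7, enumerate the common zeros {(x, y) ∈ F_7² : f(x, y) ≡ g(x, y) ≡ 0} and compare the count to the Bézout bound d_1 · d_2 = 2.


Common zeros: ∅; count = 0; Bézout bound = 2.

deg(f) = 2, deg(g) = 1, so Bézout bound = 2.
Scan x ∈ F_7. For each x, list the y ∈ F_7 with f(x, y) ≡ 0 and those with g(x, y) ≡ 0 (mod 7); the common zeros in that column are the intersection.
  x = 0: f ≡ 0 at y ∈ {5}; g ≡ 0 at y ∈ {3}; common: ∅.
  x = 1: f ≡ 0 at y ∈ {5, 6}; g ≡ 0 at y ∈ {3}; common: ∅.
  x = 2: f ≡ 0 at y ∈ ∅; g ≡ 0 at y ∈ {3}; common: ∅.
  x = 3: f ≡ 0 at y ∈ {0, 6}; g ≡ 0 at y ∈ {3}; common: ∅.
  x = 4: f ≡ 0 at y ∈ {0}; g ≡ 0 at y ∈ {3}; common: ∅.
  x = 5: f ≡ 0 at y ∈ ∅; g ≡ 0 at y ∈ {3}; common: ∅.
  x = 6: f ≡ 0 at y ∈ ∅; g ≡ 0 at y ∈ {3}; common: ∅.
Collecting: common zeros = ∅, so the count is 0.
Comparison with the Bézout bound: 0 ≤ 2 = deg(f)·deg(g), as expected for curves with no common component (the affine F_7-count falls short of the bound because intersections may lie at infinity, over extension fields, or carry multiplicity).


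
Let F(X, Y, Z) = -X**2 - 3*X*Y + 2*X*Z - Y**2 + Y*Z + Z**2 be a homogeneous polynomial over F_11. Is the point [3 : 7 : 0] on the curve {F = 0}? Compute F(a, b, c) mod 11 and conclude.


F(3,7,0) ≡ 0 (mod 11); P is on the curve.

Evaluate F(3, 7, 0) term-by-term (mod 11).
  -X**2 ↦ -1·9·1·1 = -9
  -3*X*Y ↦ -3·3·7·1 = -63
  2*X*Z ↦ 2·3·1·0 = 0
  -Y**2 ↦ -1·1·49·1 = -49
  Y*Z ↦ 1·1·7·0 = 0
  Z**2 ↦ 1·1·1·0 = 0
Sum: F(3, 7, 0) = (-9) + (-63) + (0) + (-49) + (0) + (0) = -121.
Reducing mod 11: -121 ≡ 0 (mod 11).
Since F(a, b, c) ≡ 0 (mod 11), P lies on the curve.


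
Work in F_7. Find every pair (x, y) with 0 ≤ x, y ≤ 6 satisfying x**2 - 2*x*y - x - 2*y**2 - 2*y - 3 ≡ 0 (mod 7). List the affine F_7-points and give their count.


Affine F_7-points: {(0, 1), (0, 5), (2, 2), (3, 1), (3, 2), (4, 4), (4, 5), (5, 4)}; count = 8.

For each of the 49 pairs (x, y) ∈ F_7², evaluate f(x, y) mod 7. Record the zeros.
  x = 0: [0↦4, 1↦0, 2↦6, 3↦1, 4↦6, 5↦0, 6↦4]  zeros at y ∈ {1, 5}
  x = 1: [0↦4, 1↦5, 2↦2, 3↦2, 4↦5, 5↦4, 6↦6]  zeros at y ∈ ∅
  x = 2: [0↦6, 1↦5, 2↦0, 3↦5, 4↦6, 5↦3, 6↦3]  zeros at y ∈ {2}
  x = 3: [0↦3, 1↦0, 2↦0, 3↦3, 4↦2, 5↦4, 6↦2]  zeros at y ∈ {1, 2}
  x = 4: [0↦2, 1↦4, 2↦2, 3↦3, 4↦0, 5↦0, 6↦3]  zeros at y ∈ {4, 5}
  x = 5: [0↦3, 1↦3, 2↦6, 3↦5, 4↦0, 5↦5, 6↦6]  zeros at y ∈ {4}
  x = 6: [0↦6, 1↦4, 2↦5, 3↦2, 4↦2, 5↦5, 6↦4]  zeros at y ∈ ∅
Collecting zeros: affine points = {(0, 1), (0, 5), (2, 2), (3, 1), (3, 2), (4, 4), (4, 5), (5, 4)}.
Total count |C(F_7)_aff| = 8.


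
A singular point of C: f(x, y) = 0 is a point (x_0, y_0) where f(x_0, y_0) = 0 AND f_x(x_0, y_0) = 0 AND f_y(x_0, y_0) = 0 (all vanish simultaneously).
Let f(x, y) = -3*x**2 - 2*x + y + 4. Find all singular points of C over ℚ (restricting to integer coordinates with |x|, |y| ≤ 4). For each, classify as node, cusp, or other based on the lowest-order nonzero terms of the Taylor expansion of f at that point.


No singular points in the scanned grid; C is smooth there.

Compute partial derivatives:
  f_x = -6*x - 2.
  f_y = 1.
f_y = 1 is a nonzero constant, so f_y never vanishes: no point (x, y) can satisfy f = f_x = f_y = 0. In particular no (x, y) ∈ {−4, ..., 4}² is singular; the curve is smooth.


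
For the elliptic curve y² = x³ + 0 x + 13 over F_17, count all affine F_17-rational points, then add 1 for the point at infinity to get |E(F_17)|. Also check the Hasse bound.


Affine points = {(0, 8), (0, 9), (2, 2), (2, 15), (4, 3), (4, 14), (5, 6), (5, 11), (6, 5), (6, 12), (7, 4), (7, 13), (8, 7), (8, 10), (11, 1), (11, 16), (13, 0)}; affine count = 17; |E(F_17)| = 18.

Discriminant check: Δ ∝ 4a³ + 27b² = 4·0³ + 27·13² = 4·0 + 27·169 ≡ 7 (mod 17). Nonzero ⇒ E is nonsingular.
For each x ∈ F_17, compute rhs = x³ + 0·x + 13 mod 17, then count y ∈ F_17 with y² ≡ rhs.
  x = 0: rhs = 13, matching y values: 8, 9 (2 points).
  x = 1: rhs = 14, matching y values: none (0 points).
  x = 2: rhs = 4, matching y values: 2, 15 (2 points).
  x = 3: rhs = 6, matching y values: none (0 points).
  x = 4: rhs = 9, matching y values: 3, 14 (2 points).
  x = 5: rhs = 2, matching y values: 6, 11 (2 points).
  x = 6: rhs = 8, matching y values: 5, 12 (2 points).
  x = 7: rhs = 16, matching y values: 4, 13 (2 points).
  x = 8: rhs = 15, matching y values: 7, 10 (2 points).
  x = 9: rhs = 11, matching y values: none (0 points).
  x = 10: rhs = 10, matching y values: none (0 points).
  x = 11: rhs = 1, matching y values: 1, 16 (2 points).
  x = 12: rhs = 7, matching y values: none (0 points).
  x = 13: rhs = 0, matching y values: 0 (1 points).
  x = 14: rhs = 3, matching y values: none (0 points).
  x = 15: rhs = 5, matching y values: none (0 points).
  x = 16: rhs = 12, matching y values: none (0 points).
Total affine count: 17.
Full point count |E(F_17)| = 17 + 1 = 18.
Hasse bound: |18 − (17+1)| = |0| = 0 ≤ 2√17 ≈ 8.2462 ✓.


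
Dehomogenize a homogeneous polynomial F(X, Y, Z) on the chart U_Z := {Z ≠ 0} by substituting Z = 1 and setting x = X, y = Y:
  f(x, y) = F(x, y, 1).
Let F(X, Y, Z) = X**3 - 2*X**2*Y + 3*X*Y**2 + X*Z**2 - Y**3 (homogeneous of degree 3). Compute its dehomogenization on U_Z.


f(x, y) = x**3 - 2*x**2*y + 3*x*y**2 + x - y**3

On U_Z we set Z = 1. Each monomial c·X^i·Y^j·Z^k in F becomes c·x^i·y^j·1^k = c·x^i·y^j.
Substituting Z = 1: F(X, Y, 1) = x**3 - 2*x**2*y + 3*x*y**2 + x - y**3.
Note: deg(f) ≤ deg(F) = 3; strict inequality happens when F is divisible by Z (lost terms).


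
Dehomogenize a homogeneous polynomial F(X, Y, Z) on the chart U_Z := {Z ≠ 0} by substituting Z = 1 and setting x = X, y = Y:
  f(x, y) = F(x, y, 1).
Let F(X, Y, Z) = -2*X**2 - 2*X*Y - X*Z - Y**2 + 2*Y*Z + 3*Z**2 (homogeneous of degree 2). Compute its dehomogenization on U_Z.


f(x, y) = -2*x**2 - 2*x*y - x - y**2 + 2*y + 3

On U_Z we set Z = 1. Each monomial c·X^i·Y^j·Z^k in F becomes c·x^i·y^j·1^k = c·x^i·y^j.
Substituting Z = 1: F(X, Y, 1) = -2*x**2 - 2*x*y - x - y**2 + 2*y + 3.
Note: deg(f) ≤ deg(F) = 2; strict inequality happens when F is divisible by Z (lost terms).


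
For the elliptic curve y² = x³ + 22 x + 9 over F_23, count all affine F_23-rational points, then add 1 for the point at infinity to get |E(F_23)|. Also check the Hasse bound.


Affine points = {(0, 3), (0, 20), (1, 3), (1, 20), (4, 0), (6, 9), (6, 14), (7, 0), (9, 4), (9, 19), (11, 8), (11, 15), (12, 0), (13, 10), (13, 13), (14, 5), (14, 18), (16, 8), (16, 15), (17, 11), (17, 12), (18, 2), (18, 21), (19, 8), (19, 15), (20, 10), (20, 13), (21, 7), (21, 16), (22, 3), (22, 20)}; affine count = 31; |E(F_23)| = 32.

Discriminant check: Δ ∝ 4a³ + 27b² = 4·22³ + 27·9² = 4·10648 + 27·81 ≡ 21 (mod 23). Nonzero ⇒ E is nonsingular.
For each x ∈ F_23, compute rhs = x³ + 22·x + 9 mod 23, then count y ∈ F_23 with y² ≡ rhs.
  x = 0: rhs = 9, matching y values: 3, 20 (2 points).
  x = 1: rhs = 9, matching y values: 3, 20 (2 points).
  x = 2: rhs = 15, matching y values: none (0 points).
  x = 3: rhs = 10, matching y values: none (0 points).
  x = 4: rhs = 0, matching y values: 0 (1 points).
  x = 5: rhs = 14, matching y values: none (0 points).
  x = 6: rhs = 12, matching y values: 9, 14 (2 points).
  x = 7: rhs = 0, matching y values: 0 (1 points).
  x = 8: rhs = 7, matching y values: none (0 points).
  x = 9: rhs = 16, matching y values: 4, 19 (2 points).
  x = 10: rhs = 10, matching y values: none (0 points).
  x = 11: rhs = 18, matching y values: 8, 15 (2 points).
  x = 12: rhs = 0, matching y values: 0 (1 points).
  x = 13: rhs = 8, matching y values: 10, 13 (2 points).
  x = 14: rhs = 2, matching y values: 5, 18 (2 points).
  x = 15: rhs = 11, matching y values: none (0 points).
  x = 16: rhs = 18, matching y values: 8, 15 (2 points).
  x = 17: rhs = 6, matching y values: 11, 12 (2 points).
  x = 18: rhs = 4, matching y values: 2, 21 (2 points).
  x = 19: rhs = 18, matching y values: 8, 15 (2 points).
  x = 20: rhs = 8, matching y values: 10, 13 (2 points).
  x = 21: rhs = 3, matching y values: 7, 16 (2 points).
  x = 22: rhs = 9, matching y values: 3, 20 (2 points).
Total affine count: 31.
Full point count |E(F_23)| = 31 + 1 = 32.
Hasse bound: |32 − (23+1)| = |8| = 8 ≤ 2√23 ≈ 9.5917 ✓.


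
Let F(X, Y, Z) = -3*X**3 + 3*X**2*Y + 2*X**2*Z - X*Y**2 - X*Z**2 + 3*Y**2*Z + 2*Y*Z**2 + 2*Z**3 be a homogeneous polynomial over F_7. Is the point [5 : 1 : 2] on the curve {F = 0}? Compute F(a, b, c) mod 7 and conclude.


F(5,1,2) ≡ 1 (mod 7); P is NOT on the curve.

Evaluate F(5, 1, 2) term-by-term (mod 7).
  -3*X**3 ↦ -3·125·1·1 = -375
  3*X**2*Y ↦ 3·25·1·1 = 75
  2*X**2*Z ↦ 2·25·1·2 = 100
  -X*Y**2 ↦ -1·5·1·1 = -5
  -X*Z**2 ↦ -1·5·1·4 = -20
  3*Y**2*Z ↦ 3·1·1·2 = 6
  2*Y*Z**2 ↦ 2·1·1·4 = 8
  2*Z**3 ↦ 2·1·1·8 = 16
Sum: F(5, 1, 2) = (-375) + (75) + (100) + (-5) + (-20) + (6) + (8) + (16) = -195.
Reducing mod 7: -195 ≡ 1 (mod 7).
Since F(a, b, c) ≡ 1 ≠ 0 (mod 7), P does NOT lie on the curve.


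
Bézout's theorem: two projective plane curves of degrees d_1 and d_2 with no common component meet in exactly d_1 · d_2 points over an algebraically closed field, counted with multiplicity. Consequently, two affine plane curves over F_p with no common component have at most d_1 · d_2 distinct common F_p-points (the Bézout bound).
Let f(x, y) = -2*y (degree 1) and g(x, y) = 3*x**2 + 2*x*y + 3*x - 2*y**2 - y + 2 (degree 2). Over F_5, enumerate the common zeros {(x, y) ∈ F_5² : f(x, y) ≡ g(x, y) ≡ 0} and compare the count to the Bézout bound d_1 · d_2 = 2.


Common zeros: {(2, 0)}; count = 1; Bézout bound = 2.

deg(f) = 1, deg(g) = 2, so Bézout bound = 2.
Scan x ∈ F_5. For each x, list the y ∈ F_5 with f(x, y) ≡ 0 and those with g(x, y) ≡ 0 (mod 5); the common zeros in that column are the intersection.
  x = 0: f ≡ 0 at y ∈ {0}; g ≡ 0 at y ∈ ∅; common: ∅.
  x = 1: f ≡ 0 at y ∈ {0}; g ≡ 0 at y ∈ {4}; common: ∅.
  x = 2: f ≡ 0 at y ∈ {0}; g ≡ 0 at y ∈ {0, 4}; common: {0}.
  x = 3: f ≡ 0 at y ∈ {0}; g ≡ 0 at y ∈ {2, 3}; common: ∅.
  x = 4: f ≡ 0 at y ∈ {0}; g ≡ 0 at y ∈ {3}; common: ∅.
Collecting: common zeros = {(2, 0)}, so the count is 1.
Comparison with the Bézout bound: 1 ≤ 2 = deg(f)·deg(g), as expected for curves with no common component (the affine F_5-count falls short of the bound because intersections may lie at infinity, over extension fields, or carry multiplicity).


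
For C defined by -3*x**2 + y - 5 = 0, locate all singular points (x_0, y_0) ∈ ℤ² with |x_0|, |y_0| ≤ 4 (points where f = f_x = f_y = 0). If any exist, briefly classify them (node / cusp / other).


No singular points in the scanned grid; C is smooth there.

Compute partial derivatives:
  f_x = -6*x.
  f_y = 1.
f_y = 1 is a nonzero constant, so f_y never vanishes: no point (x, y) can satisfy f = f_x = f_y = 0. In particular no (x, y) ∈ {−4, ..., 4}² is singular; the curve is smooth.


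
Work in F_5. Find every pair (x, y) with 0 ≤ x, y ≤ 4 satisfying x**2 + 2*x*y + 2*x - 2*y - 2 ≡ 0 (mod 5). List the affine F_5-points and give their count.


Affine F_5-points: {(0, 4), (2, 2), (3, 3), (4, 3)}; count = 4.

For each of the 25 pairs (x, y) ∈ F_5², evaluate f(x, y) mod 5. Record the zeros.
  x = 0: [0↦3, 1↦1, 2↦4, 3↦2, 4↦0]  zeros at y ∈ {4}
  x = 1: [0↦1, 1↦1, 2↦1, 3↦1, 4↦1]  zeros at y ∈ ∅
  x = 2: [0↦1, 1↦3, 2↦0, 3↦2, 4↦4]  zeros at y ∈ {2}
  x = 3: [0↦3, 1↦2, 2↦1, 3↦0, 4↦4]  zeros at y ∈ {3}
  x = 4: [0↦2, 1↦3, 2↦4, 3↦0, 4↦1]  zeros at y ∈ {3}
Collecting zeros: affine points = {(0, 4), (2, 2), (3, 3), (4, 3)}.
Total count |C(F_5)_aff| = 4.


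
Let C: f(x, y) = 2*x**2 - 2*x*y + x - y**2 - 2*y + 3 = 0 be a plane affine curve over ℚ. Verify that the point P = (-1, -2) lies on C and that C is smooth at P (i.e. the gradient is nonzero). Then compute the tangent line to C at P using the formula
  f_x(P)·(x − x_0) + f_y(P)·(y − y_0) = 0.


Tangent line at P: x + 4*y + 9 = 0.

Step 1: f(-1, -2) = 0, so P lies on C.
Step 2: partial derivatives
  f_x(x, y) = 4*x - 2*y + 1, f_y(x, y) = -2*x - 2*y - 2.
  f_x(P) = 1, f_y(P) = 4 (gradient nonzero, so P is smooth).
Step 3: tangent line at P: 1·(x − -1) + 4·(y − -2) = 0.
Expanding: x + 4*y + 9 = 0.


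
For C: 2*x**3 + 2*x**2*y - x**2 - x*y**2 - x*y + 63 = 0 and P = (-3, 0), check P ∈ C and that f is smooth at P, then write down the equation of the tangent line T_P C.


Tangent line at P: 60*x + 21*y + 180 = 0.

Step 1: f(-3, 0) = 0, so P lies on C.
Step 2: partial derivatives
  f_x(x, y) = 6*x**2 + 4*x*y - 2*x - y**2 - y, f_y(x, y) = 2*x**2 - 2*x*y - x.
  f_x(P) = 60, f_y(P) = 21 (gradient nonzero, so P is smooth).
Step 3: tangent line at P: 60·(x − -3) + 21·(y − 0) = 0.
Expanding: 60*x + 21*y + 180 = 0.


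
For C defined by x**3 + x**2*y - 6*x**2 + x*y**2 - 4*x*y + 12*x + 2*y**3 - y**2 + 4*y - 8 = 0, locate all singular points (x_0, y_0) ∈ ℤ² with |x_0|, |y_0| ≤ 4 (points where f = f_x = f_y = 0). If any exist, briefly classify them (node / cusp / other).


Singular points: {(2, 0)}; classification: cusp.

Compute partial derivatives:
  f_x = 3*x**2 + 2*x*y - 12*x + y**2 - 4*y + 12.
  f_y = x**2 + 2*x*y - 4*x + 6*y**2 - 2*y + 4.
Scan x_0 ∈ {−4, ..., 4}. For each x_0, f_y(x_0, y) is a polynomial in y; find its integer roots y ∈ {−4, ..., 4}, then test f_x and f at those candidates.
  x = -4: f_y(-4, y) = 6*y**2 - 10*y + 36; no integer root y with |y| ≤ 4.
  x = -3: f_y(-3, y) = 6*y**2 - 8*y + 25; no integer root y with |y| ≤ 4.
  x = -2: f_y(-2, y) = 6*y**2 - 6*y + 16; no integer root y with |y| ≤ 4.
  x = -1: f_y(-1, y) = 6*y**2 - 4*y + 9; no integer root y with |y| ≤ 4.
  x = 0: f_y(0, y) = 6*y**2 - 2*y + 4; no integer root y with |y| ≤ 4.
  x = 1: f_y(1, y) = 6*y**2 + 1; no integer root y with |y| ≤ 4.
  x = 2: f_y(2, y) = 6*y**2 + 2*y; vanishes at y ∈ {0}. (2, 0): f_x = 0, f = 0 — SINGULAR.
  x = 3: f_y(3, y) = 6*y**2 + 4*y + 1; no integer root y with |y| ≤ 4.
  x = 4: f_y(4, y) = 6*y**2 + 6*y + 4; no integer root y with |y| ≤ 4.
Only singular point on the grid: (2, 0).
Classify: substitute x = 2 + u, y = 0 + v and expand: f = u**3 + u**2*v + u*v**2 + 2*v**3 + v**2.
No constant or linear terms (consistent with a singular point). Quadratic part: v**2. Cubic part: u**3 + u**2*v + u*v**2 + 2*v**3.
The quadratic part v**2 is a perfect square, so there is a single (double) tangent line v = 0, i.e. y = 0. Restricting the cubic part to that line (v = 0) leaves u**3 ≠ 0, so f is not divisible by v and the branch is v² ≈ -u**3 to lowest order — this is a cusp.
Classification: cusp.


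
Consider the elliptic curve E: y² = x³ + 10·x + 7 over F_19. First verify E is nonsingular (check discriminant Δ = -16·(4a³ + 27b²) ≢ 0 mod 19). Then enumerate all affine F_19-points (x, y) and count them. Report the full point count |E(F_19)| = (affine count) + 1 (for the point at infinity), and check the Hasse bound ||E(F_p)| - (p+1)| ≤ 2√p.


Affine points = {(0, 8), (0, 11), (2, 4), (2, 15), (3, 8), (3, 11), (4, 4), (4, 15), (5, 7), (5, 12), (6, 6), (6, 13), (9, 3), (9, 16), (10, 9), (10, 10), (11, 2), (11, 17), (13, 4), (13, 15), (15, 6), (15, 13), (16, 8), (16, 11), (17, 6), (17, 13)}; affine count = 26; |E(F_19)| = 27.

Discriminant check: Δ ∝ 4a³ + 27b² = 4·10³ + 27·7² = 4·1000 + 27·49 ≡ 3 (mod 19). Nonzero ⇒ E is nonsingular.
For each x ∈ F_19, compute rhs = x³ + 10·x + 7 mod 19, then count y ∈ F_19 with y² ≡ rhs.
  x = 0: rhs = 7, matching y values: 8, 11 (2 points).
  x = 1: rhs = 18, matching y values: none (0 points).
  x = 2: rhs = 16, matching y values: 4, 15 (2 points).
  x = 3: rhs = 7, matching y values: 8, 11 (2 points).
  x = 4: rhs = 16, matching y values: 4, 15 (2 points).
  x = 5: rhs = 11, matching y values: 7, 12 (2 points).
  x = 6: rhs = 17, matching y values: 6, 13 (2 points).
  x = 7: rhs = 2, matching y values: none (0 points).
  x = 8: rhs = 10, matching y values: none (0 points).
  x = 9: rhs = 9, matching y values: 3, 16 (2 points).
  x = 10: rhs = 5, matching y values: 9, 10 (2 points).
  x = 11: rhs = 4, matching y values: 2, 17 (2 points).
  x = 12: rhs = 12, matching y values: none (0 points).
  x = 13: rhs = 16, matching y values: 4, 15 (2 points).
  x = 14: rhs = 3, matching y values: none (0 points).
  x = 15: rhs = 17, matching y values: 6, 13 (2 points).
  x = 16: rhs = 7, matching y values: 8, 11 (2 points).
  x = 17: rhs = 17, matching y values: 6, 13 (2 points).
  x = 18: rhs = 15, matching y values: none (0 points).
Total affine count: 26.
Full point count |E(F_19)| = 26 + 1 = 27.
Hasse bound: |27 − (19+1)| = |7| = 7 ≤ 2√19 ≈ 8.7178 ✓.


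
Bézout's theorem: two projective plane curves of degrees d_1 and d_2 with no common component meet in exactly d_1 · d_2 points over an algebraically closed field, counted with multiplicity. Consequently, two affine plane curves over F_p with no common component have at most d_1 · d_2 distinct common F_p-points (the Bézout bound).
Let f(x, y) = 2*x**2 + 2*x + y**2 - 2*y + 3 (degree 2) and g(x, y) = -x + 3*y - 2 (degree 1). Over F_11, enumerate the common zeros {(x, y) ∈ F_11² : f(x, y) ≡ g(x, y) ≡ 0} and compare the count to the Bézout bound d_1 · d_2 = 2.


Common zeros: {(10, 4)}; count = 1; Bézout bound = 2.

deg(f) = 2, deg(g) = 1, so Bézout bound = 2.
Scan x ∈ F_11. For each x, list the y ∈ F_11 with f(x, y) ≡ 0 and those with g(x, y) ≡ 0 (mod 11); the common zeros in that column are the intersection.
  x = 0: f ≡ 0 at y ∈ {4, 9}; g ≡ 0 at y ∈ {8}; common: ∅.
  x = 1: f ≡ 0 at y ∈ {5, 8}; g ≡ 0 at y ∈ {1}; common: ∅.
  x = 2: f ≡ 0 at y ∈ ∅; g ≡ 0 at y ∈ {5}; common: ∅.
  x = 3: f ≡ 0 at y ∈ ∅; g ≡ 0 at y ∈ {9}; common: ∅.
  x = 4: f ≡ 0 at y ∈ ∅; g ≡ 0 at y ∈ {2}; common: ∅.
  x = 5: f ≡ 0 at y ∈ {3, 10}; g ≡ 0 at y ∈ {6}; common: ∅.
  x = 6: f ≡ 0 at y ∈ ∅; g ≡ 0 at y ∈ {10}; common: ∅.
  x = 7: f ≡ 0 at y ∈ ∅; g ≡ 0 at y ∈ {3}; common: ∅.
  x = 8: f ≡ 0 at y ∈ ∅; g ≡ 0 at y ∈ {7}; common: ∅.
  x = 9: f ≡ 0 at y ∈ {5, 8}; g ≡ 0 at y ∈ {0}; common: ∅.
  x = 10: f ≡ 0 at y ∈ {4, 9}; g ≡ 0 at y ∈ {4}; common: {4}.
Collecting: common zeros = {(10, 4)}, so the count is 1.
Comparison with the Bézout bound: 1 ≤ 2 = deg(f)·deg(g), as expected for curves with no common component (the affine F_11-count falls short of the bound because intersections may lie at infinity, over extension fields, or carry multiplicity).


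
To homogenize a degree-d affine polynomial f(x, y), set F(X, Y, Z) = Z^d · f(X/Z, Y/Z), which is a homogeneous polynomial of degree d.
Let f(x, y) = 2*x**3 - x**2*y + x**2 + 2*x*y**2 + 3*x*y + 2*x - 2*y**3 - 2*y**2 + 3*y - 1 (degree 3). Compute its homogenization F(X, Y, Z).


F(X, Y, Z) = 2*X**3 - X**2*Y + X**2*Z + 2*X*Y**2 + 3*X*Y*Z + 2*X*Z**2 - 2*Y**3 - 2*Y**2*Z + 3*Y*Z**2 - Z**3

deg(f) = 3.
Substitute x = X/Z, y = Y/Z into f, then multiply by Z^3.
  monomial 2·x^3·y^0 ↦ 2·X^3·Y^0·Z^0.
  monomial -1·x^2·y^1 ↦ -1·X^2·Y^1·Z^0.
  monomial 1·x^2·y^0 ↦ 1·X^2·Y^0·Z^1.
  monomial 2·x^1·y^2 ↦ 2·X^1·Y^2·Z^0.
  monomial 3·x^1·y^1 ↦ 3·X^1·Y^1·Z^1.
  monomial 2·x^1·y^0 ↦ 2·X^1·Y^0·Z^2.
  monomial -2·x^0·y^3 ↦ -2·X^0·Y^3·Z^0.
  monomial -2·x^0·y^2 ↦ -2·X^0·Y^2·Z^1.
  monomial 3·x^0·y^1 ↦ 3·X^0·Y^1·Z^2.
  monomial -1·x^0·y^0 ↦ -1·X^0·Y^0·Z^3.
Collecting: F(X, Y, Z) = 2*X**3 - X**2*Y + X**2*Z + 2*X*Y**2 + 3*X*Y*Z + 2*X*Z**2 - 2*Y**3 - 2*Y**2*Z + 3*Y*Z**2 - Z**3.


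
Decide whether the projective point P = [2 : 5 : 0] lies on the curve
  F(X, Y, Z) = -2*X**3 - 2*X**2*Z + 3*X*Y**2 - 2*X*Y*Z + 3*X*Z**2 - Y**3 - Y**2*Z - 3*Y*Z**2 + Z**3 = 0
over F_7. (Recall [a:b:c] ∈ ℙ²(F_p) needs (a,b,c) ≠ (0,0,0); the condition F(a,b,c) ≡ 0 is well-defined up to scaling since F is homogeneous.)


F(2,5,0) ≡ 2 (mod 7); P is NOT on the curve.

Evaluate F(2, 5, 0) term-by-term (mod 7).
  -2*X**3 ↦ -2·8·1·1 = -16
  -2*X**2*Z ↦ -2·4·1·0 = 0
  3*X*Y**2 ↦ 3·2·25·1 = 150
  -2*X*Y*Z ↦ -2·2·5·0 = 0
  3*X*Z**2 ↦ 3·2·1·0 = 0
  -Y**3 ↦ -1·1·125·1 = -125
  -Y**2*Z ↦ -1·1·25·0 = 0
  -3*Y*Z**2 ↦ -3·1·5·0 = 0
  Z**3 ↦ 1·1·1·0 = 0
Sum: F(2, 5, 0) = (-16) + (0) + (150) + (0) + (0) + (-125) + (0) + (0) + (0) = 9.
Reducing mod 7: 9 ≡ 2 (mod 7).
Since F(a, b, c) ≡ 2 ≠ 0 (mod 7), P does NOT lie on the curve.


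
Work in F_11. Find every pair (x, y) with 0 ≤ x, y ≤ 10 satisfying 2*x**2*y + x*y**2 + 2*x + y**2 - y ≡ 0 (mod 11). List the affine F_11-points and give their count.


Affine F_11-points: {(0, 0), (0, 1), (2, 6), (2, 10), (4, 1), (4, 6), (5, 2), (5, 10), (9, 9), (10, 2)}; count = 10.

For each of the 121 pairs (x, y) ∈ F_11², evaluate f(x, y) mod 11. Record the zeros.
  x = 0: [0↦0, 1↦0, 2↦2, 3↦6, 4↦1, 5↦9, 6↦8, 7↦9, 8↦1, 9↦6, 10↦2]  zeros at y ∈ {0, 1}
  x = 1: [0↦2, 1↦5, 2↦1, 3↦1, 4↦5, 5↦2, 6↦3, 7↦8, 8↦6, 9↦8, 10↦3]  zeros at y ∈ ∅
  x = 2: [0↦4, 1↦3, 2↦8, 3↦8, 4↦3, 5↦4, 6↦0, 7↦2, 8↦10, 9↦2, 10↦0]  zeros at y ∈ {6, 10}
  x = 3: [0↦6, 1↦5, 2↦1, 3↦5, 4↦6, 5↦4, 6↦10, 7↦2, 8↦2, 9↦10, 10↦4]  zeros at y ∈ ∅
  x = 4: [0↦8, 1↦0, 2↦2, 3↦3, 4↦3, 5↦2, 6↦0, 7↦8, 8↦4, 9↦10, 10↦4]  zeros at y ∈ {1, 6}
  x = 5: [0↦10, 1↦10, 2↦0, 3↦2, 4↦5, 5↦9, 6↦3, 7↦9, 8↦5, 9↦2, 10↦0]  zeros at y ∈ {2, 10}
  x = 6: [0↦1, 1↦2, 2↦6, 3↦2, 4↦1, 5↦3, 6↦8, 7↦5, 8↦5, 9↦8, 10↦3]  zeros at y ∈ ∅
  x = 7: [0↦3, 1↦9, 2↦9, 3↦3, 4↦2, 5↦6, 6↦4, 7↦7, 8↦4, 9↦6, 10↦2]  zeros at y ∈ ∅
  x = 8: [0↦5, 1↦9, 2↦9, 3↦5, 4↦8, 5↦7, 6↦2, 7↦4, 8↦2, 9↦7, 10↦8]  zeros at y ∈ ∅
  x = 9: [0↦7, 1↦2, 2↦6, 3↦8, 4↦8, 5↦6, 6↦2, 7↦7, 8↦10, 9↦0, 10↦10]  zeros at y ∈ {9}
  x = 10: [0↦9, 1↦10, 2↦0, 3↦1, 4↦2, 5↦3, 6↦4, 7↦5, 8↦6, 9↦7, 10↦8]  zeros at y ∈ {2}
Collecting zeros: affine points = {(0, 0), (0, 1), (2, 6), (2, 10), (4, 1), (4, 6), (5, 2), (5, 10), (9, 9), (10, 2)}.
Total count |C(F_11)_aff| = 10.


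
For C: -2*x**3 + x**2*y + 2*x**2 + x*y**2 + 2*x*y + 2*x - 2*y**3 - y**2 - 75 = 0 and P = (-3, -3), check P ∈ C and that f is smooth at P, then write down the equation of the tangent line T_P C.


Tangent line at P: -43*x - 27*y - 210 = 0.

Step 1: f(-3, -3) = 0, so P lies on C.
Step 2: partial derivatives
  f_x(x, y) = -6*x**2 + 2*x*y + 4*x + y**2 + 2*y + 2, f_y(x, y) = x**2 + 2*x*y + 2*x - 6*y**2 - 2*y.
  f_x(P) = -43, f_y(P) = -27 (gradient nonzero, so P is smooth).
Step 3: tangent line at P: -43·(x − -3) + -27·(y − -3) = 0.
Expanding: -43*x - 27*y - 210 = 0.


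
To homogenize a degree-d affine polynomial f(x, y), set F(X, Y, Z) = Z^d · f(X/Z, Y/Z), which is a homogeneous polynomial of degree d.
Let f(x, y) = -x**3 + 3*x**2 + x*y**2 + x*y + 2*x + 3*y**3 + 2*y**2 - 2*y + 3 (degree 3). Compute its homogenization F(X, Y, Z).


F(X, Y, Z) = -X**3 + 3*X**2*Z + X*Y**2 + X*Y*Z + 2*X*Z**2 + 3*Y**3 + 2*Y**2*Z - 2*Y*Z**2 + 3*Z**3

deg(f) = 3.
Substitute x = X/Z, y = Y/Z into f, then multiply by Z^3.
  monomial -1·x^3·y^0 ↦ -1·X^3·Y^0·Z^0.
  monomial 3·x^2·y^0 ↦ 3·X^2·Y^0·Z^1.
  monomial 1·x^1·y^2 ↦ 1·X^1·Y^2·Z^0.
  monomial 1·x^1·y^1 ↦ 1·X^1·Y^1·Z^1.
  monomial 2·x^1·y^0 ↦ 2·X^1·Y^0·Z^2.
  monomial 3·x^0·y^3 ↦ 3·X^0·Y^3·Z^0.
  monomial 2·x^0·y^2 ↦ 2·X^0·Y^2·Z^1.
  monomial -2·x^0·y^1 ↦ -2·X^0·Y^1·Z^2.
  monomial 3·x^0·y^0 ↦ 3·X^0·Y^0·Z^3.
Collecting: F(X, Y, Z) = -X**3 + 3*X**2*Z + X*Y**2 + X*Y*Z + 2*X*Z**2 + 3*Y**3 + 2*Y**2*Z - 2*Y*Z**2 + 3*Z**3.


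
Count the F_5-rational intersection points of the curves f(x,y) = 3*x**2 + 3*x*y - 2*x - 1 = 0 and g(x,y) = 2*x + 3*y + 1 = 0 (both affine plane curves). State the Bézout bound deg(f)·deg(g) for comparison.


Common zeros: ∅; count = 0; Bézout bound = 2.

deg(f) = 2, deg(g) = 1, so Bézout bound = 2.
Scan x ∈ F_5. For each x, list the y ∈ F_5 with f(x, y) ≡ 0 and those with g(x, y) ≡ 0 (mod 5); the common zeros in that column are the intersection.
  x = 0: f ≡ 0 at y ∈ ∅; g ≡ 0 at y ∈ {3}; common: ∅.
  x = 1: f ≡ 0 at y ∈ {0}; g ≡ 0 at y ∈ {4}; common: ∅.
  x = 2: f ≡ 0 at y ∈ {3}; g ≡ 0 at y ∈ {0}; common: ∅.
  x = 3: f ≡ 0 at y ∈ {0}; g ≡ 0 at y ∈ {1}; common: ∅.
  x = 4: f ≡ 0 at y ∈ {3}; g ≡ 0 at y ∈ {2}; common: ∅.
Collecting: common zeros = ∅, so the count is 0.
Comparison with the Bézout bound: 0 ≤ 2 = deg(f)·deg(g), as expected for curves with no common component (the affine F_5-count falls short of the bound because intersections may lie at infinity, over extension fields, or carry multiplicity).


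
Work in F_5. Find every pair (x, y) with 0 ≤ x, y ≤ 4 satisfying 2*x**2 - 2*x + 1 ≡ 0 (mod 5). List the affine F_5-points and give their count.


Affine F_5-points: {(2, 0), (2, 1), (2, 2), (2, 3), (2, 4), (4, 0), (4, 1), (4, 2), (4, 3), (4, 4)}; count = 10.

For each of the 25 pairs (x, y) ∈ F_5², evaluate f(x, y) mod 5. Record the zeros.
  x = 0: [0↦1, 1↦1, 2↦1, 3↦1, 4↦1]  zeros at y ∈ ∅
  x = 1: [0↦1, 1↦1, 2↦1, 3↦1, 4↦1]  zeros at y ∈ ∅
  x = 2: [0↦0, 1↦0, 2↦0, 3↦0, 4↦0]  zeros at y ∈ {0, 1, 2, 3, 4}
  x = 3: [0↦3, 1↦3, 2↦3, 3↦3, 4↦3]  zeros at y ∈ ∅
  x = 4: [0↦0, 1↦0, 2↦0, 3↦0, 4↦0]  zeros at y ∈ {0, 1, 2, 3, 4}
Collecting zeros: affine points = {(2, 0), (2, 1), (2, 2), (2, 3), (2, 4), (4, 0), (4, 1), (4, 2), (4, 3), (4, 4)}.
Total count |C(F_5)_aff| = 10.


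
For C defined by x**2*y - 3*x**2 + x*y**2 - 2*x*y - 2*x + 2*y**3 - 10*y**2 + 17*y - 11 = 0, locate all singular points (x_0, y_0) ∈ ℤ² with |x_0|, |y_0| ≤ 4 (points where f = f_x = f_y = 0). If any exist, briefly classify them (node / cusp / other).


Singular points: {(-1, 2)}; classification: node.

Compute partial derivatives:
  f_x = 2*x*y - 6*x + y**2 - 2*y - 2.
  f_y = x**2 + 2*x*y - 2*x + 6*y**2 - 20*y + 17.
Scan x_0 ∈ {−4, ..., 4}. For each x_0, f_y(x_0, y) is a polynomial in y; find its integer roots y ∈ {−4, ..., 4}, then test f_x and f at those candidates.
  x = -4: f_y(-4, y) = 6*y**2 - 28*y + 41; no integer root y with |y| ≤ 4.
  x = -3: f_y(-3, y) = 6*y**2 - 26*y + 32; no integer root y with |y| ≤ 4.
  x = -2: f_y(-2, y) = 6*y**2 - 24*y + 25; no integer root y with |y| ≤ 4.
  x = -1: f_y(-1, y) = 6*y**2 - 22*y + 20; vanishes at y ∈ {2}. (-1, 2): f_x = 0, f = 0 — SINGULAR.
  x = 0: f_y(0, y) = 6*y**2 - 20*y + 17; no integer root y with |y| ≤ 4.
  x = 1: f_y(1, y) = 6*y**2 - 18*y + 16; no integer root y with |y| ≤ 4.
  x = 2: f_y(2, y) = 6*y**2 - 16*y + 17; no integer root y with |y| ≤ 4.
  x = 3: f_y(3, y) = 6*y**2 - 14*y + 20; no integer root y with |y| ≤ 4.
  x = 4: f_y(4, y) = 6*y**2 - 12*y + 25; no integer root y with |y| ≤ 4.
Only singular point on the grid: (-1, 2).
Classify: substitute x = -1 + u, y = 2 + v and expand: f = u**2*v - u**2 + u*v**2 + 2*v**3 + v**2.
No constant or linear terms (consistent with a singular point). Quadratic part: -u**2 + v**2. Cubic part: u**2*v + u*v**2 + 2*v**3.
The quadratic part v**2 - u**2 = (v − u)(v + u) splits into two distinct linear factors, so there are two distinct tangent lines y − 2 = ±(x − -1) — this is a node (ordinary double point).
Classification: node.


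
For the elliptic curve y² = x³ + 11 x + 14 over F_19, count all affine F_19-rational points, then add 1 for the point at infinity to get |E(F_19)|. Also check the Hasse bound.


Affine points = {(1, 8), (1, 11), (2, 5), (2, 14), (3, 6), (3, 13), (5, 2), (5, 17), (6, 7), (6, 12), (7, 4), (7, 15), (8, 5), (8, 14), (9, 5), (9, 14), (13, 6), (13, 13), (14, 9), (14, 10), (15, 1), (15, 18), (16, 7), (16, 12)}; affine count = 24; |E(F_19)| = 25.

Discriminant check: Δ ∝ 4a³ + 27b² = 4·11³ + 27·14² = 4·1331 + 27·196 ≡ 14 (mod 19). Nonzero ⇒ E is nonsingular.
For each x ∈ F_19, compute rhs = x³ + 11·x + 14 mod 19, then count y ∈ F_19 with y² ≡ rhs.
  x = 0: rhs = 14, matching y values: none (0 points).
  x = 1: rhs = 7, matching y values: 8, 11 (2 points).
  x = 2: rhs = 6, matching y values: 5, 14 (2 points).
  x = 3: rhs = 17, matching y values: 6, 13 (2 points).
  x = 4: rhs = 8, matching y values: none (0 points).
  x = 5: rhs = 4, matching y values: 2, 17 (2 points).
  x = 6: rhs = 11, matching y values: 7, 12 (2 points).
  x = 7: rhs = 16, matching y values: 4, 15 (2 points).
  x = 8: rhs = 6, matching y values: 5, 14 (2 points).
  x = 9: rhs = 6, matching y values: 5, 14 (2 points).
  x = 10: rhs = 3, matching y values: none (0 points).
  x = 11: rhs = 3, matching y values: none (0 points).
  x = 12: rhs = 12, matching y values: none (0 points).
  x = 13: rhs = 17, matching y values: 6, 13 (2 points).
  x = 14: rhs = 5, matching y values: 9, 10 (2 points).
  x = 15: rhs = 1, matching y values: 1, 18 (2 points).
  x = 16: rhs = 11, matching y values: 7, 12 (2 points).
  x = 17: rhs = 3, matching y values: none (0 points).
  x = 18: rhs = 2, matching y values: none (0 points).
Total affine count: 24.
Full point count |E(F_19)| = 24 + 1 = 25.
Hasse bound: |25 − (19+1)| = |5| = 5 ≤ 2√19 ≈ 8.7178 ✓.


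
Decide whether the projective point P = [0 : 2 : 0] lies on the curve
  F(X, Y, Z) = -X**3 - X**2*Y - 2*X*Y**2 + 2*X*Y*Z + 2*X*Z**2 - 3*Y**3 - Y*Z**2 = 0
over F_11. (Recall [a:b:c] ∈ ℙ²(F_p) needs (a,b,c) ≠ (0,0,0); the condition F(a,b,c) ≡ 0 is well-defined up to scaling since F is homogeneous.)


F(0,2,0) ≡ 9 (mod 11); P is NOT on the curve.

Evaluate F(0, 2, 0) term-by-term (mod 11).
  -X**3 ↦ -1·0·1·1 = 0
  -X**2*Y ↦ -1·0·2·1 = 0
  -2*X*Y**2 ↦ -2·0·4·1 = 0
  2*X*Y*Z ↦ 2·0·2·0 = 0
  2*X*Z**2 ↦ 2·0·1·0 = 0
  -3*Y**3 ↦ -3·1·8·1 = -24
  -Y*Z**2 ↦ -1·1·2·0 = 0
Sum: F(0, 2, 0) = (0) + (0) + (0) + (0) + (0) + (-24) + (0) = -24.
Reducing mod 11: -24 ≡ 9 (mod 11).
Since F(a, b, c) ≡ 9 ≠ 0 (mod 11), P does NOT lie on the curve.


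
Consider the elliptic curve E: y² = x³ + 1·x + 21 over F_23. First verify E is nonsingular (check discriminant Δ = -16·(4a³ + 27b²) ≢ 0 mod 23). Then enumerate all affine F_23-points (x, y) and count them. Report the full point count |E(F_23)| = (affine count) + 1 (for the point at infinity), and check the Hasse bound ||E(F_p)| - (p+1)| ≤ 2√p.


Affine points = {(1, 0), (2, 10), (2, 13), (5, 6), (5, 17), (6, 6), (6, 17), (7, 7), (7, 16), (8, 9), (8, 14), (9, 0), (11, 11), (11, 12), (12, 6), (12, 17), (13, 0), (16, 4), (16, 19), (17, 11), (17, 12), (18, 11), (18, 12)}; affine count = 23; |E(F_23)| = 24.

Discriminant check: Δ ∝ 4a³ + 27b² = 4·1³ + 27·21² = 4·1 + 27·441 ≡ 20 (mod 23). Nonzero ⇒ E is nonsingular.
For each x ∈ F_23, compute rhs = x³ + 1·x + 21 mod 23, then count y ∈ F_23 with y² ≡ rhs.
  x = 0: rhs = 21, matching y values: none (0 points).
  x = 1: rhs = 0, matching y values: 0 (1 points).
  x = 2: rhs = 8, matching y values: 10, 13 (2 points).
  x = 3: rhs = 5, matching y values: none (0 points).
  x = 4: rhs = 20, matching y values: none (0 points).
  x = 5: rhs = 13, matching y values: 6, 17 (2 points).
  x = 6: rhs = 13, matching y values: 6, 17 (2 points).
  x = 7: rhs = 3, matching y values: 7, 16 (2 points).
  x = 8: rhs = 12, matching y values: 9, 14 (2 points).
  x = 9: rhs = 0, matching y values: 0 (1 points).
  x = 10: rhs = 19, matching y values: none (0 points).
  x = 11: rhs = 6, matching y values: 11, 12 (2 points).
  x = 12: rhs = 13, matching y values: 6, 17 (2 points).
  x = 13: rhs = 0, matching y values: 0 (1 points).
  x = 14: rhs = 19, matching y values: none (0 points).
  x = 15: rhs = 7, matching y values: none (0 points).
  x = 16: rhs = 16, matching y values: 4, 19 (2 points).
  x = 17: rhs = 6, matching y values: 11, 12 (2 points).
  x = 18: rhs = 6, matching y values: 11, 12 (2 points).
  x = 19: rhs = 22, matching y values: none (0 points).
  x = 20: rhs = 14, matching y values: none (0 points).
  x = 21: rhs = 11, matching y values: none (0 points).
  x = 22: rhs = 19, matching y values: none (0 points).
Total affine count: 23.
Full point count |E(F_23)| = 23 + 1 = 24.
Hasse bound: |24 − (23+1)| = |0| = 0 ≤ 2√23 ≈ 9.5917 ✓.
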